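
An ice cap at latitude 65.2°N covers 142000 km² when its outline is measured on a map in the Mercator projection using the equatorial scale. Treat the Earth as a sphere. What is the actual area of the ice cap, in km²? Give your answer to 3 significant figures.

25000 km²

The Mercator projection is conformal; its linear scale factor is the same in every direction and equals sec φ = 1/cos φ.
Areal scale = k² = sec²φ = 1/cos²(65.2°) = 1/0.4195² = 5.684.
True area = apparent / (areal scale) = 142000 / 5.684 ≈ 25000 km².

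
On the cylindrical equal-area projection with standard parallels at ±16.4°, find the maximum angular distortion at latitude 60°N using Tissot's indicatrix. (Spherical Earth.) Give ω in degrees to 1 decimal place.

For cylindrical equal-area with standard parallel φ₀, h = cos φ / cos φ₀ and k = cos φ₀ / cos φ, so h·k = 1.
At 60°: h = 0.5212, k = 1.919; principal scales a = 1.919, b = 0.5212.
sin(ω/2) = (a − b)/(a + b) = 1.397/2.440 = 0.5728, so ω = 2 arcsin(0.5728) ≈ 69.9°.

69.9°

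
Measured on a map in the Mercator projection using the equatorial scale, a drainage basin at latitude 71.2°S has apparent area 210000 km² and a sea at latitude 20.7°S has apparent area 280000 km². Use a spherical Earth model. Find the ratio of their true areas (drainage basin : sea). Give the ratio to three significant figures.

0.0890

Since Mercator area scale is 1/cos²φ, the true area equals the apparent area multiplied by cos²φ.
True area of drainage basin: 210000 × cos²(71.2°) = 210000 × 0.1039 = 21810 km².
True area of sea: 280000 × cos²(20.7°) = 280000 × 0.8751 = 245000 km².
Ratio = 21810 / 245000 ≈ 0.0890.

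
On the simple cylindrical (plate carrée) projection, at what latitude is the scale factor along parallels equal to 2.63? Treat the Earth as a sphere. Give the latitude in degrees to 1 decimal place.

67.7°

Plate carrée: h = 1, k = sec φ along parallels.
sec φ = 2.63  ⇒  cos φ = 0.3802  ⇒  φ ≈ 67.7°.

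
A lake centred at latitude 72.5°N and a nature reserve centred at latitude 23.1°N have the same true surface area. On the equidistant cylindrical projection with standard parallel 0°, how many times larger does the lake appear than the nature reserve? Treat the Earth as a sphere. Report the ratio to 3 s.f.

For the equirectangular projection with φ₀ = 0 (plate carrée), h = 1 along meridians and k = sec φ along parallels.
Areal scale at 72.5°: h·k = 1.000 × 3.326 = 3.326.
Areal scale at 23.1°: h·k = 1.000 × 1.087 = 1.087.
Ratio = 3.326/1.087 ≈ 3.06.

3.06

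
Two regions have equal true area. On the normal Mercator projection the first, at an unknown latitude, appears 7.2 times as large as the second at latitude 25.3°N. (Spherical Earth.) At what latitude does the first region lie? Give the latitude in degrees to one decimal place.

Mercator areal scale is sec²φ, so apparent-area ratio = sec²φ₁ / sec²φ₂ = cos²φ₂ / cos²φ₁.
cos²φ₂ / cos²φ₁ = 7.2  ⇒  cos φ₁ = cos 25.3° / √7.2 = 0.9041/2.683 = 0.3369.
φ₁ = arccos(0.3369) ≈ 70.3°.

70.3°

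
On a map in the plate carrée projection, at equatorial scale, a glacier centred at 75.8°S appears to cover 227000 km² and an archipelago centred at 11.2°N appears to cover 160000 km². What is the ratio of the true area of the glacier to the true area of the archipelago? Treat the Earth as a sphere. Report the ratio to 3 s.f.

0.355

Plate carrée has h = 1 and k = sec φ, giving areal scale sec φ; true area = (apparent area) · cos φ.
True area of glacier: 227000 × cos(75.8°) = 227000 × 0.2453 = 55680 km².
True area of archipelago: 160000 × cos(11.2°) = 160000 × 0.9810 = 157000 km².
Ratio = 55680 / 157000 ≈ 0.355.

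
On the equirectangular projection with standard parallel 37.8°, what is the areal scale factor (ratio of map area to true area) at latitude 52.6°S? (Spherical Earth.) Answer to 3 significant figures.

1.30

In the equirectangular projection with standard parallel φ₀ = 37.8° (x = Rλ cos φ₀, y = Rφ), meridians are true-scale (h = 1) and the parallel scale is k = cos φ₀ / cos φ.
Areal scale = h·k = 1 × cos φ₀ / cos φ; at 52.6°, h = 1.000, k = 1.301, so h·k = 1.301.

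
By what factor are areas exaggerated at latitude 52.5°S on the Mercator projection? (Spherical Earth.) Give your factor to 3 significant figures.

2.70

The Mercator projection is conformal; its linear scale factor is the same in every direction and equals sec φ = 1/cos φ.
Areal scale = k² = sec²φ = 1/cos²(52.5°) = 1/0.6088² = 2.698.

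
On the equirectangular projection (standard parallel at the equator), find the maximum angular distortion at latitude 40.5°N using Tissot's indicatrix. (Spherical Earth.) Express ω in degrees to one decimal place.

15.6°

Plate carrée maps x = Rλ, y = Rφ. The meridian scale is h = 1 and the parallel scale is k = 1/cos φ = sec φ.
At 40.5°: h = 1.000, k = 1.315; principal scales a = 1.315, b = 1.000.
sin(ω/2) = (a − b)/(a + b) = 0.3151/2.315 = 0.1361, so ω = 2 arcsin(0.1361) ≈ 15.6°.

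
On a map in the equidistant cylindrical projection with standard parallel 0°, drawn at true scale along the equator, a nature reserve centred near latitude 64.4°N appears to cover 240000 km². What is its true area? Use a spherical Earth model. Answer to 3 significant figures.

104000 km²

In the plate carrée (x = Rλ, y = Rφ), meridians are true-scale (h = 1) and parallels are stretched by k = sec φ.
Areal scale = h·k = 1 × sec φ; at 64.4°, h = 1.000, k = 2.314, so h·k = 2.314.
True area = apparent / (areal scale) = 240000 / 2.314 ≈ 104000 km².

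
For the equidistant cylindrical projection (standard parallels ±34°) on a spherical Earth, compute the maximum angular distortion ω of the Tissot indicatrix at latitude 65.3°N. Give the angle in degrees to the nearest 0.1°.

38.5°

With standard parallel φ₀ = 34°, the equirectangular projection gives x = Rλ cos φ₀, y = Rφ, so h = 1 and k = cos 34° / cos φ.
At 65.3°: h = 1.000, k = 1.984; principal scales a = 1.984, b = 1.000.
sin(ω/2) = (a − b)/(a + b) = 0.9840/2.984 = 0.3298, so ω = 2 arcsin(0.3298) ≈ 38.5°.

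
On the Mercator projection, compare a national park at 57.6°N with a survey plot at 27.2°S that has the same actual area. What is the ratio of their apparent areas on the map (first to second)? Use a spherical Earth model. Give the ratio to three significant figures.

On Mercator, area is exaggerated by sec²φ = 1/cos²φ.
At 57.6°: sec²(57.6°) = 1/0.5358² = 3.483.
At 27.2°: sec²(27.2°) = 1/0.8894² = 1.264.
Ratio = 3.483/1.264 = cos²(27.2°)/cos²(57.6°) ≈ 2.76.

2.76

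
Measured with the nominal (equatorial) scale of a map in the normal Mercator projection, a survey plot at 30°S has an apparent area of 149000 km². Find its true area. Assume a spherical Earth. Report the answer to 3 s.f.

112000 km²

Mercator is conformal, so the point scale is isotropic: h = k = sec φ = 1/cos φ.
Areal scale = k² = sec²φ = 1/cos²(30°) = 1/0.8660² = 1.333.
True area = apparent / (areal scale) = 149000 / 1.333 ≈ 112000 km².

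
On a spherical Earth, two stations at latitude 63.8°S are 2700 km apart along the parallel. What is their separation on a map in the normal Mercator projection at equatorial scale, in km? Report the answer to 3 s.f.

6120 km

For Mercator, h = k = sec φ (a conformal cylindrical projection has a single point scale, 1/cos φ).
Along the parallel, k = sec 63.8° = 1/0.4415 = 2.265.
Map distance = 2700 × 2.265 ≈ 6120 km.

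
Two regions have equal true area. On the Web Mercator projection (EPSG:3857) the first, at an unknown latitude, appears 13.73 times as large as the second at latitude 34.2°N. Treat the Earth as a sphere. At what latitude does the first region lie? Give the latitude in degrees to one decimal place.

77.1°

Mercator areal scale is sec²φ, so apparent-area ratio = sec²φ₁ / sec²φ₂ = cos²φ₂ / cos²φ₁.
cos²φ₂ / cos²φ₁ = 13.73  ⇒  cos φ₁ = cos 34.2° / √13.73 = 0.8271/3.705 = 0.2232.
φ₁ = arccos(0.2232) ≈ 77.1°.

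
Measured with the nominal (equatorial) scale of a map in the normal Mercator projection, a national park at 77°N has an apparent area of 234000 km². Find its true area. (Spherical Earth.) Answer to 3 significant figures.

11800 km²

The Mercator projection is conformal; its linear scale factor is the same in every direction and equals sec φ = 1/cos φ.
Areal scale = k² = sec²φ = 1/cos²(77°) = 1/0.2250² = 19.76.
True area = apparent / (areal scale) = 234000 / 19.76 ≈ 11800 km².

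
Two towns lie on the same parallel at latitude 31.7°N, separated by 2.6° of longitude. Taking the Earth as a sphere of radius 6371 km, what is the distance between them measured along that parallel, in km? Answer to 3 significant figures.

Arc length along a parallel = R cos φ · Δλ (with Δλ in radians).
= 6371 × cos 31.7° × (2.6° × π/180) = 6371 × 0.8508 × 0.04538 ≈ 246 km.

246 km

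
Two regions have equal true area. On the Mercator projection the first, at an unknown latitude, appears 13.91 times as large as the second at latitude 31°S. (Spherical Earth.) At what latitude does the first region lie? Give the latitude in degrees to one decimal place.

76.7°

On Mercator, (apparent₁)/(apparent₂) = sec²φ₁ / sec²φ₂ when true areas are equal.
cos²φ₂ / cos²φ₁ = 13.91  ⇒  cos φ₁ = cos 31° / √13.91 = 0.8572/3.730 = 0.2298.
φ₁ = arccos(0.2298) ≈ 76.7°.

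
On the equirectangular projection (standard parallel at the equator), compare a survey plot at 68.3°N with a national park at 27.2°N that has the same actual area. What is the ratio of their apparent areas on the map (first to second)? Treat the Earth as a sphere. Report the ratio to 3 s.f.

2.41

Plate carrée maps x = Rλ, y = Rφ. The meridian scale is h = 1 and the parallel scale is k = 1/cos φ = sec φ.
Areal scale at 68.3°: h·k = 1.000 × 2.705 = 2.705.
Areal scale at 27.2°: h·k = 1.000 × 1.124 = 1.124.
Ratio = 2.705/1.124 ≈ 2.41.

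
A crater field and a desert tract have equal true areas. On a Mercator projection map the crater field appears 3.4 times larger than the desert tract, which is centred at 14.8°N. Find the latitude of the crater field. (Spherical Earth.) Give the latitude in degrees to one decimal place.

On Mercator, (apparent₁)/(apparent₂) = sec²φ₁ / sec²φ₂ when true areas are equal.
cos²φ₂ / cos²φ₁ = 3.4  ⇒  cos φ₁ = cos 14.8° / √3.4 = 0.9668/1.844 = 0.5243.
φ₁ = arccos(0.5243) ≈ 58.4°.

58.4°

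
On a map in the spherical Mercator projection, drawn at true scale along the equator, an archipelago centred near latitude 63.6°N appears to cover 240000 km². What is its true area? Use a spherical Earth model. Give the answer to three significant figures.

The Mercator projection is conformal; its linear scale factor is the same in every direction and equals sec φ = 1/cos φ.
Areal scale = k² = sec²φ = 1/cos²(63.6°) = 1/0.4446² = 5.058.
True area = apparent / (areal scale) = 240000 / 5.058 ≈ 47400 km².

47400 km²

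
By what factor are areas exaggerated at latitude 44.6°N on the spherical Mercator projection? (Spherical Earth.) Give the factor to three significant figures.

1.97

The Mercator projection is conformal; its linear scale factor is the same in every direction and equals sec φ = 1/cos φ.
Areal scale = k² = sec²φ = 1/cos²(44.6°) = 1/0.7120² = 1.972.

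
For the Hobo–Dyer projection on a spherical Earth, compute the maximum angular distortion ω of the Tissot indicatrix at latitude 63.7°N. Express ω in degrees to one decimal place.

The Hobo–Dyer projection is cylindrical equal-area with φ₀ = 37.5°. A cylindrical equal-area projection with standard parallel φ₀ has meridian scale h = cos φ / cos φ₀ and parallel scale k = cos φ₀ / cos φ (so areas are preserved, h·k = 1).
At 63.7°: h = 0.5585, k = 1.791; principal scales a = 1.791, b = 0.5585.
sin(ω/2) = (a − b)/(a + b) = 1.232/2.349 = 0.5245, so ω = 2 arcsin(0.5245) ≈ 63.3°.

63.3°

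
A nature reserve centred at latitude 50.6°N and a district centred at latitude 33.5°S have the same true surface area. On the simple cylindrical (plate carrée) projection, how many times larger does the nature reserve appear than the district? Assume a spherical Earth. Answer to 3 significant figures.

Plate carrée maps x = Rλ, y = Rφ. The meridian scale is h = 1 and the parallel scale is k = 1/cos φ = sec φ.
Areal scale at 50.6°: h·k = 1.000 × 1.575 = 1.575.
Areal scale at 33.5°: h·k = 1.000 × 1.199 = 1.199.
Ratio = 1.575/1.199 ≈ 1.31.

1.31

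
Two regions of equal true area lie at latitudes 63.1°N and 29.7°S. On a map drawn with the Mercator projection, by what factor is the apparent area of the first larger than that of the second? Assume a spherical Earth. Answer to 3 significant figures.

3.69

On Mercator, area is exaggerated by sec²φ = 1/cos²φ.
At 63.1°: sec²(63.1°) = 1/0.4524² = 4.885.
At 29.7°: sec²(29.7°) = 1/0.8686² = 1.325.
Ratio = 4.885/1.325 = cos²(29.7°)/cos²(63.1°) ≈ 3.69.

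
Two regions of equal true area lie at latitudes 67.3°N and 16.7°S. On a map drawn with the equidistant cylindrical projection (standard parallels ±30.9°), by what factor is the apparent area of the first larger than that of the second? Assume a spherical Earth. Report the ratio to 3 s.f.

2.48

With standard parallel φ₀ = 30.9°, the equirectangular projection gives x = Rλ cos φ₀, y = Rφ, so h = 1 and k = cos 30.9° / cos φ.
Areal scale at 67.3°: h·k = 1.000 × 2.224 = 2.224.
Areal scale at 16.7°: h·k = 1.000 × 0.8958 = 0.8958.
Ratio = 2.224/0.8958 ≈ 2.48.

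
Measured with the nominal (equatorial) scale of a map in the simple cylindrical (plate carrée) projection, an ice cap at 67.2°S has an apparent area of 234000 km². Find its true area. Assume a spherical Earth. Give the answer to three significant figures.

In the plate carrée (x = Rλ, y = Rφ), meridians are true-scale (h = 1) and parallels are stretched by k = sec φ.
Areal scale = h·k = 1 × sec φ; at 67.2°, h = 1.000, k = 2.581, so h·k = 2.581.
True area = apparent / (areal scale) = 234000 / 2.581 ≈ 90700 km².

90700 km²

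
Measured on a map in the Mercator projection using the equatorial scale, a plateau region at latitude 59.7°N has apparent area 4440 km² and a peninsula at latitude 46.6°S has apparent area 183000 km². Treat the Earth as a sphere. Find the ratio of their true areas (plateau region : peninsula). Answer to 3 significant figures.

0.0131

Mercator's areal exaggeration is sec²φ; hence true area = (apparent area) · cos²φ.
True area of plateau region: 4440 × cos²(59.7°) = 4440 × 0.2545 = 1130 km².
True area of peninsula: 183000 × cos²(46.6°) = 183000 × 0.4721 = 86390 km².
Ratio = 1130 / 86390 ≈ 0.0131.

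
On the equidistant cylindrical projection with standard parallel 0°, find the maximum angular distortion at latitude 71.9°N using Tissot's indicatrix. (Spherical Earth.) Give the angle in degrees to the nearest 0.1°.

In the plate carrée (x = Rλ, y = Rφ), meridians are true-scale (h = 1) and parallels are stretched by k = sec φ.
At 71.9°: h = 1.000, k = 3.219; principal scales a = 3.219, b = 1.000.
sin(ω/2) = (a − b)/(a + b) = 2.219/4.219 = 0.5259, so ω = 2 arcsin(0.5259) ≈ 63.5°.

63.5°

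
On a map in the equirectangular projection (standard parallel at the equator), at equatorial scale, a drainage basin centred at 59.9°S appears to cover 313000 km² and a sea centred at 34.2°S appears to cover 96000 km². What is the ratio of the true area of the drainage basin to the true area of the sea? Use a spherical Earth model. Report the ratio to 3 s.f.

1.98

On the plate carrée, areal scale = h·k = 1 × sec φ, so true area = apparent × cos φ.
True area of drainage basin: 313000 × cos(59.9°) = 313000 × 0.5015 = 157000 km².
True area of sea: 96000 × cos(34.2°) = 96000 × 0.8271 = 79400 km².
Ratio = 157000 / 79400 ≈ 1.98.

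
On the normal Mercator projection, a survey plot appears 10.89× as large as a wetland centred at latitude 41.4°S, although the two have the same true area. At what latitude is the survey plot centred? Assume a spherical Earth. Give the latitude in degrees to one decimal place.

Mercator areal scale is sec²φ, so apparent-area ratio = sec²φ₁ / sec²φ₂ = cos²φ₂ / cos²φ₁.
cos²φ₂ / cos²φ₁ = 10.89  ⇒  cos φ₁ = cos 41.4° / √10.89 = 0.7501/3.300 = 0.2273.
φ₁ = arccos(0.2273) ≈ 76.9°.

76.9°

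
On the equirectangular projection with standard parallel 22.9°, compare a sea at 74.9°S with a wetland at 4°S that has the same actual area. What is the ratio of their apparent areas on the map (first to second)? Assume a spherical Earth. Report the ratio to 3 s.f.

In the equirectangular projection with standard parallel φ₀ = 22.9° (x = Rλ cos φ₀, y = Rφ), meridians are true-scale (h = 1) and the parallel scale is k = cos φ₀ / cos φ.
Areal scale at 74.9°: h·k = 1.000 × 3.536 = 3.536.
Areal scale at 4°: h·k = 1.000 × 0.9234 = 0.9234.
Ratio = 3.536/0.9234 ≈ 3.83.

3.83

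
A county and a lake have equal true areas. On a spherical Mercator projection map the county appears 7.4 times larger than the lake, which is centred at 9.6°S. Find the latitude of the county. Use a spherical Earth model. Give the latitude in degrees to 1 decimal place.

On Mercator, (apparent₁)/(apparent₂) = sec²φ₁ / sec²φ₂ when true areas are equal.
cos²φ₂ / cos²φ₁ = 7.4  ⇒  cos φ₁ = cos 9.6° / √7.4 = 0.9860/2.720 = 0.3625.
φ₁ = arccos(0.3625) ≈ 68.7°.

68.7°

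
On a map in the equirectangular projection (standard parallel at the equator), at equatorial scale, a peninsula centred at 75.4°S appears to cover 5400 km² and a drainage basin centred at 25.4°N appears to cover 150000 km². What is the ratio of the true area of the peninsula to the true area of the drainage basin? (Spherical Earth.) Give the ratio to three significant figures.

On the plate carrée, areal scale = h·k = 1 × sec φ, so true area = apparent × cos φ.
True area of peninsula: 5400 × cos(75.4°) = 5400 × 0.2521 = 1361 km².
True area of drainage basin: 150000 × cos(25.4°) = 150000 × 0.9033 = 135500 km².
Ratio = 1361 / 135500 ≈ 0.0100.

0.0100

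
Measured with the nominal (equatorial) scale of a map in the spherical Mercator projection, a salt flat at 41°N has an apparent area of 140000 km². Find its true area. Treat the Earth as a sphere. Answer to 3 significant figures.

The Mercator projection is conformal; its linear scale factor is the same in every direction and equals sec φ = 1/cos φ.
Areal scale = k² = sec²φ = 1/cos²(41°) = 1/0.7547² = 1.756.
True area = apparent / (areal scale) = 140000 / 1.756 ≈ 79700 km².

79700 km²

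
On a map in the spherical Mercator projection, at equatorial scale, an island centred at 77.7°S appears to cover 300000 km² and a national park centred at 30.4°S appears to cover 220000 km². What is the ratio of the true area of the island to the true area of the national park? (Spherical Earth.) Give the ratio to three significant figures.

Since Mercator area scale is 1/cos²φ, the true area equals the apparent area multiplied by cos²φ.
True area of island: 300000 × cos²(77.7°) = 300000 × 0.04538 = 13610 km².
True area of national park: 220000 × cos²(30.4°) = 220000 × 0.7439 = 163700 km².
Ratio = 13610 / 163700 ≈ 0.0832.

0.0832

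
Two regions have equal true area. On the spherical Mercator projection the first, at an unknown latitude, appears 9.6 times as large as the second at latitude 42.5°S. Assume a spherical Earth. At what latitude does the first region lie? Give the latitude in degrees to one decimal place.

On Mercator, (apparent₁)/(apparent₂) = sec²φ₁ / sec²φ₂ when true areas are equal.
cos²φ₂ / cos²φ₁ = 9.6  ⇒  cos φ₁ = cos 42.5° / √9.6 = 0.7373/3.098 = 0.2380.
φ₁ = arccos(0.2380) ≈ 76.2°.

76.2°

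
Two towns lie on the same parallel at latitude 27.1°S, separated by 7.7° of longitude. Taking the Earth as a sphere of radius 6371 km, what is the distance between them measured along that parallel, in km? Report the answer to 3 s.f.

762 km

Arc length along a parallel = R cos φ · Δλ (with Δλ in radians).
= 6371 × cos 27.1° × (7.7° × π/180) = 6371 × 0.8902 × 0.1344 ≈ 762 km.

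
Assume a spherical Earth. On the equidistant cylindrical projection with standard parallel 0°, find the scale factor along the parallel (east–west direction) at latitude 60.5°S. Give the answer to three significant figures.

For the equirectangular projection with φ₀ = 0 (plate carrée), h = 1 along meridians and k = sec φ along parallels.
k = 1/cos 60.5° = 1/0.4924 = 2.031.

2.03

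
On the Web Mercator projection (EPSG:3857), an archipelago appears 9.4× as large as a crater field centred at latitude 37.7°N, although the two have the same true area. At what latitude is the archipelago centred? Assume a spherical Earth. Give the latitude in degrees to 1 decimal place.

Mercator areal scale is sec²φ, so apparent-area ratio = sec²φ₁ / sec²φ₂ = cos²φ₂ / cos²φ₁.
cos²φ₂ / cos²φ₁ = 9.4  ⇒  cos φ₁ = cos 37.7° / √9.4 = 0.7912/3.066 = 0.2581.
φ₁ = arccos(0.2581) ≈ 75.0°.

75.0°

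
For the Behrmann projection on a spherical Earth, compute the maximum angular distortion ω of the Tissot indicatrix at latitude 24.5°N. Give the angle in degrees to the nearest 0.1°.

5.7°

The Behrmann projection is cylindrical equal-area with φ₀ = 30°. A cylindrical equal-area projection with standard parallel φ₀ has meridian scale h = cos φ / cos φ₀ and parallel scale k = cos φ₀ / cos φ (so areas are preserved, h·k = 1).
At 24.5°: h = 1.051, k = 0.9517; principal scales a = 1.051, b = 0.9517.
sin(ω/2) = (a − b)/(a + b) = 0.09902/2.002 = 0.04945, so ω = 2 arcsin(0.04945) ≈ 5.7°.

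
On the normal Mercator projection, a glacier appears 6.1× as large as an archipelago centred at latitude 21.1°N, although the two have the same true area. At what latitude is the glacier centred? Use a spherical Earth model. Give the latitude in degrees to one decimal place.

67.8°

Mercator areal scale is sec²φ, so apparent-area ratio = sec²φ₁ / sec²φ₂ = cos²φ₂ / cos²φ₁.
cos²φ₂ / cos²φ₁ = 6.1  ⇒  cos φ₁ = cos 21.1° / √6.1 = 0.9330/2.470 = 0.3777.
φ₁ = arccos(0.3777) ≈ 67.8°.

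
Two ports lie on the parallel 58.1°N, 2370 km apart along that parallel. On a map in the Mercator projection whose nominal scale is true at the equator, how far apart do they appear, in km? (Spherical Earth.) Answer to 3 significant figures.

The Mercator projection is conformal; its linear scale factor is the same in every direction and equals sec φ = 1/cos φ.
Along the parallel, k = sec 58.1° = 1/0.5284 = 1.892.
Map distance = 2370 × 1.892 ≈ 4480 km.

4480 km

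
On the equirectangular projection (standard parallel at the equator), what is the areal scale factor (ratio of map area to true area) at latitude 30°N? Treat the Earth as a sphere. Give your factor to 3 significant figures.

1.15

Plate carrée maps x = Rλ, y = Rφ. The meridian scale is h = 1 and the parallel scale is k = 1/cos φ = sec φ.
Areal scale = h·k = 1 × sec φ; at 30°, h = 1.000, k = 1.155, so h·k = 1.155.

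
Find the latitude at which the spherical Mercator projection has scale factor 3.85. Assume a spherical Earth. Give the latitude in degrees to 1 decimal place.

74.9°

Mercator scale is k = sec φ = 1/cos φ.
1/cos φ = 3.85  ⇒  cos φ = 0.2597  ⇒  φ = arccos(0.2597) ≈ 74.9°.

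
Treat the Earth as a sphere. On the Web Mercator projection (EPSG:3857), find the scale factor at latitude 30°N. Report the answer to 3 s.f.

For Mercator, h = k = sec φ (a conformal cylindrical projection has a single point scale, 1/cos φ).
k = 1/cos 30° = 1/0.8660 = 1.155.

1.15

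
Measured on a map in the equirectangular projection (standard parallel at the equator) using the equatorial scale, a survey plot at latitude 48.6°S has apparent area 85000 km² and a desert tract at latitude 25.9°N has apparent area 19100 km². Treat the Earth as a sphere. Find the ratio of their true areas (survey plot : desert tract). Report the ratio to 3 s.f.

Plate carrée has h = 1 and k = sec φ, giving areal scale sec φ; true area = (apparent area) · cos φ.
True area of survey plot: 85000 × cos(48.6°) = 85000 × 0.6613 = 56210 km².
True area of desert tract: 19100 × cos(25.9°) = 19100 × 0.8996 = 17180 km².
Ratio = 56210 / 17180 ≈ 3.27.

3.27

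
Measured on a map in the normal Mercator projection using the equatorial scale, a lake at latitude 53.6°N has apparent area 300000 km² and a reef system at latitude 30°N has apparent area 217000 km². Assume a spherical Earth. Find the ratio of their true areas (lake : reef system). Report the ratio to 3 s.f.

0.649

Mercator's areal exaggeration is sec²φ; hence true area = (apparent area) · cos²φ.
True area of lake: 300000 × cos²(53.6°) = 300000 × 0.3521 = 105600 km².
True area of reef system: 217000 × cos²(30°) = 217000 × 0.7500 = 162800 km².
Ratio = 105600 / 162800 ≈ 0.649.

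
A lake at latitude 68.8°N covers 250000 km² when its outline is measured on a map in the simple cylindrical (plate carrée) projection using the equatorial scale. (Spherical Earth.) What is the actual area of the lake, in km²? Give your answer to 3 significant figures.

90400 km²

For the equirectangular projection with φ₀ = 0 (plate carrée), h = 1 along meridians and k = sec φ along parallels.
Areal scale = h·k = 1 × sec φ; at 68.8°, h = 1.000, k = 2.765, so h·k = 2.765.
True area = apparent / (areal scale) = 250000 / 2.765 ≈ 90400 km².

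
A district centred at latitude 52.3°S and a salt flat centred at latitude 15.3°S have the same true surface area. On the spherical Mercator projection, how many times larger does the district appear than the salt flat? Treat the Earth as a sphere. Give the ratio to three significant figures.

Mercator is conformal with k = sec φ, so areal scale = k² = sec²φ.
At 52.3°: sec²(52.3°) = 1/0.6115² = 2.674.
At 15.3°: sec²(15.3°) = 1/0.9646² = 1.075.
Ratio = 2.674/1.075 = cos²(15.3°)/cos²(52.3°) ≈ 2.49.

2.49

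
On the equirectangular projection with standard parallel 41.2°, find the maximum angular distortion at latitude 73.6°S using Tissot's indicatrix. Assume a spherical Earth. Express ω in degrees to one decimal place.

With standard parallel φ₀ = 41.2°, the equirectangular projection gives x = Rλ cos φ₀, y = Rφ, so h = 1 and k = cos 41.2° / cos φ.
At 73.6°: h = 1.000, k = 2.665; principal scales a = 2.665, b = 1.000.
sin(ω/2) = (a − b)/(a + b) = 1.665/3.665 = 0.4543, so ω = 2 arcsin(0.4543) ≈ 54.0°.

54.0°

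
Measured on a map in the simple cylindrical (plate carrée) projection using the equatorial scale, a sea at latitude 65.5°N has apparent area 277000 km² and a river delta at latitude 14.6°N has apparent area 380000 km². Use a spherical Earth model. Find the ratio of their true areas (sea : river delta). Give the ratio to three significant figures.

Plate carrée has h = 1 and k = sec φ, giving areal scale sec φ; true area = (apparent area) · cos φ.
True area of sea: 277000 × cos(65.5°) = 277000 × 0.4147 = 114900 km².
True area of river delta: 380000 × cos(14.6°) = 380000 × 0.9677 = 367700 km².
Ratio = 114900 / 367700 ≈ 0.312.

0.312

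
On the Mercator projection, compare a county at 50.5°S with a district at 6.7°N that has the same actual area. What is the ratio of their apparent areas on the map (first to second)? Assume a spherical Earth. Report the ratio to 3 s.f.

Mercator is conformal with k = sec φ, so areal scale = k² = sec²φ.
At 50.5°: sec²(50.5°) = 1/0.6361² = 2.472.
At 6.7°: sec²(6.7°) = 1/0.9932² = 1.014.
Ratio = 2.472/1.014 = cos²(6.7°)/cos²(50.5°) ≈ 2.44.

2.44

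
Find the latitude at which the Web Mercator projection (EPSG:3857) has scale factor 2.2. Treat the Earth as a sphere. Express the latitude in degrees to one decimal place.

63.0°

Mercator scale is k = sec φ = 1/cos φ.
1/cos φ = 2.2  ⇒  cos φ = 0.4545  ⇒  φ = arccos(0.4545) ≈ 63.0°.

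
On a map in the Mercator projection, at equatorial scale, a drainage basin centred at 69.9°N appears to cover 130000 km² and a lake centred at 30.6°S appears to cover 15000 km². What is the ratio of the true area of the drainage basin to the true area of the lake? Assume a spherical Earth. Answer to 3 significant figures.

On Mercator the areal scale is sec²φ, so true area = apparent × cos²φ.
True area of drainage basin: 130000 × cos²(69.9°) = 130000 × 0.1181 = 15350 km².
True area of lake: 15000 × cos²(30.6°) = 15000 × 0.7409 = 11110 km².
Ratio = 15350 / 11110 ≈ 1.38.

1.38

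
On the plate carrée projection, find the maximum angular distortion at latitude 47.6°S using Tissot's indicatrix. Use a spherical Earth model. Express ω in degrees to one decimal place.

For the equirectangular projection with φ₀ = 0 (plate carrée), h = 1 along meridians and k = sec φ along parallels.
At 47.6°: h = 1.000, k = 1.483; principal scales a = 1.483, b = 1.000.
sin(ω/2) = (a − b)/(a + b) = 0.4830/2.483 = 0.1945, so ω = 2 arcsin(0.1945) ≈ 22.4°.

22.4°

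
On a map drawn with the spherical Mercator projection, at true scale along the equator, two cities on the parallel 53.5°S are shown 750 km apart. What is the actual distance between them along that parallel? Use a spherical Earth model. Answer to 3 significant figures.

The Mercator projection is conformal; its linear scale factor is the same in every direction and equals sec φ = 1/cos φ.
Along the parallel at 53.5°, map distances are exaggerated by k = sec 53.5° = 1.681.
True distance = 750 / 1.681 = 750 × cos 53.5° ≈ 446 km.

446 km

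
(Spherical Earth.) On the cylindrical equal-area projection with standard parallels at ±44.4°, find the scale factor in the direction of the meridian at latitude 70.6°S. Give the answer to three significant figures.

Cylindrical equal-area (φ₀ = 44.4°): h = cos φ / cos 44.4° along meridians, k = cos 44.4° / cos φ along parallels; h·k = 1.
h = cos 70.6° / cos 44.4° = 0.3322/0.7145 = 0.4649.

0.465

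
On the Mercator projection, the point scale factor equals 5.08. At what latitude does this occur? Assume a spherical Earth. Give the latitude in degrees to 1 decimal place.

Mercator scale is k = sec φ = 1/cos φ.
1/cos φ = 5.08  ⇒  cos φ = 0.1969  ⇒  φ = arccos(0.1969) ≈ 78.6°.

78.6°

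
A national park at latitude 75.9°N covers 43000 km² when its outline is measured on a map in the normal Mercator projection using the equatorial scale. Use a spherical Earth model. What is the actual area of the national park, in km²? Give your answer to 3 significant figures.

2550 km²

For Mercator, h = k = sec φ (a conformal cylindrical projection has a single point scale, 1/cos φ).
Areal scale = k² = sec²φ = 1/cos²(75.9°) = 1/0.2436² = 16.85.
True area = apparent / (areal scale) = 43000 / 16.85 ≈ 2550 km².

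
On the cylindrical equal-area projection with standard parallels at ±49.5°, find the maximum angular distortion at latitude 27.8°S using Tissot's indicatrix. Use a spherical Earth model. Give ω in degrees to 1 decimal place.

For cylindrical equal-area with standard parallel φ₀, h = cos φ / cos φ₀ and k = cos φ₀ / cos φ, so h·k = 1.
At 27.8°: h = 1.362, k = 0.7342; principal scales a = 1.362, b = 0.7342.
sin(ω/2) = (a − b)/(a + b) = 0.6279/2.096 = 0.2995, so ω = 2 arcsin(0.2995) ≈ 34.9°.

34.9°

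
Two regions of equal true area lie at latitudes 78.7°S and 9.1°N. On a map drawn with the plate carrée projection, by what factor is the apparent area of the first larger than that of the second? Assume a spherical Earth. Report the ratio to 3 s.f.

Plate carrée maps x = Rλ, y = Rφ. The meridian scale is h = 1 and the parallel scale is k = 1/cos φ = sec φ.
Areal scale at 78.7°: h·k = 1.000 × 5.103 = 5.103.
Areal scale at 9.1°: h·k = 1.000 × 1.013 = 1.013.
Ratio = 5.103/1.013 ≈ 5.04.

5.04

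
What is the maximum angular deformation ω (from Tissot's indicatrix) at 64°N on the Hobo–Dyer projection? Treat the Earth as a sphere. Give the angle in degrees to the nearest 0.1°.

Hobo–Dyer is a cylindrical equal-area projection with standard parallels at ±37.5°. Cylindrical equal-area (φ₀ = 37.5°): h = cos φ / cos 37.5° along meridians, k = cos 37.5° / cos φ along parallels; h·k = 1.
At 64°: h = 0.5526, k = 1.810; principal scales a = 1.810, b = 0.5526.
sin(ω/2) = (a − b)/(a + b) = 1.257/2.362 = 0.5322, so ω = 2 arcsin(0.5322) ≈ 64.3°.

64.3°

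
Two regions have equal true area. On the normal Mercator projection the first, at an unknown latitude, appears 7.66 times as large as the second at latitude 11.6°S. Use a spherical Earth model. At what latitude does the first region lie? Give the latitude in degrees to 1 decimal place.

On Mercator, (apparent₁)/(apparent₂) = sec²φ₁ / sec²φ₂ when true areas are equal.
cos²φ₂ / cos²φ₁ = 7.66  ⇒  cos φ₁ = cos 11.6° / √7.66 = 0.9796/2.768 = 0.3539.
φ₁ = arccos(0.3539) ≈ 69.3°.

69.3°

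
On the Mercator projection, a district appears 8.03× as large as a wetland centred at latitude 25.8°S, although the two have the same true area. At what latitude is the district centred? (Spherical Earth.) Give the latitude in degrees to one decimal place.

On Mercator, (apparent₁)/(apparent₂) = sec²φ₁ / sec²φ₂ when true areas are equal.
cos²φ₂ / cos²φ₁ = 8.03  ⇒  cos φ₁ = cos 25.8° / √8.03 = 0.9003/2.834 = 0.3177.
φ₁ = arccos(0.3177) ≈ 71.5°.

71.5°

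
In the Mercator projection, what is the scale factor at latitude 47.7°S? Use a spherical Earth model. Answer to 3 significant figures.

1.49

The Mercator projection is conformal; its linear scale factor is the same in every direction and equals sec φ = 1/cos φ.
k = 1/cos 47.7° = 1/0.6730 = 1.486.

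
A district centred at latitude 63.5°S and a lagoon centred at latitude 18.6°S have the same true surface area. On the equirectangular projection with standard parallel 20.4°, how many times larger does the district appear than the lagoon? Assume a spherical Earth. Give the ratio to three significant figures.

2.12

With standard parallel φ₀ = 20.4°, the equirectangular projection gives x = Rλ cos φ₀, y = Rφ, so h = 1 and k = cos 20.4° / cos φ.
Areal scale at 63.5°: h·k = 1.000 × 2.101 = 2.101.
Areal scale at 18.6°: h·k = 1.000 × 0.9889 = 0.9889.
Ratio = 2.101/0.9889 ≈ 2.12.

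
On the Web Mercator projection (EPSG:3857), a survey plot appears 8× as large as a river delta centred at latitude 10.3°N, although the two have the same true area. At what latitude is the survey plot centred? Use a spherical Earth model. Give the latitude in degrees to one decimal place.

69.6°

For equal true areas on Mercator, apparent areas scale as sec²φ, so the ratio is cos²φ₂ / cos²φ₁.
cos²φ₂ / cos²φ₁ = 8  ⇒  cos φ₁ = cos 10.3° / √8 = 0.9839/2.828 = 0.3479.
φ₁ = arccos(0.3479) ≈ 69.6°.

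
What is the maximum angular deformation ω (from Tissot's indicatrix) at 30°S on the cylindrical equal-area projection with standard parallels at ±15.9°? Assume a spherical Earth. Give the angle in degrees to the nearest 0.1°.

A cylindrical equal-area projection with standard parallel φ₀ has meridian scale h = cos φ / cos φ₀ and parallel scale k = cos φ₀ / cos φ (so areas are preserved, h·k = 1).
At 30°: h = 0.9005, k = 1.111; principal scales a = 1.111, b = 0.9005.
sin(ω/2) = (a − b)/(a + b) = 0.2100/2.011 = 0.1044, so ω = 2 arcsin(0.1044) ≈ 12.0°.

12.0°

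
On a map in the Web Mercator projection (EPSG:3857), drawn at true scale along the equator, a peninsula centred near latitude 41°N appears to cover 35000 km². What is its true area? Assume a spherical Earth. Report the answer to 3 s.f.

19900 km²

Mercator is conformal, so the point scale is isotropic: h = k = sec φ = 1/cos φ.
Areal scale = k² = sec²φ = 1/cos²(41°) = 1/0.7547² = 1.756.
True area = apparent / (areal scale) = 35000 / 1.756 ≈ 19900 km².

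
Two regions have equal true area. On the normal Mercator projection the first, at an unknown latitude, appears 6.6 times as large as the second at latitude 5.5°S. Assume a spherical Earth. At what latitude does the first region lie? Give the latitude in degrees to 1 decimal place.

Mercator areal scale is sec²φ, so apparent-area ratio = sec²φ₁ / sec²φ₂ = cos²φ₂ / cos²φ₁.
cos²φ₂ / cos²φ₁ = 6.6  ⇒  cos φ₁ = cos 5.5° / √6.6 = 0.9954/2.569 = 0.3875.
φ₁ = arccos(0.3875) ≈ 67.2°.

67.2°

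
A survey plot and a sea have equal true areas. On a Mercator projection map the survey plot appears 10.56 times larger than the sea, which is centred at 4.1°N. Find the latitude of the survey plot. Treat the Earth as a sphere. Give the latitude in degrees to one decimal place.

For equal true areas on Mercator, apparent areas scale as sec²φ, so the ratio is cos²φ₂ / cos²φ₁.
cos²φ₂ / cos²φ₁ = 10.56  ⇒  cos φ₁ = cos 4.1° / √10.56 = 0.9974/3.250 = 0.3069.
φ₁ = arccos(0.3069) ≈ 72.1°.

72.1°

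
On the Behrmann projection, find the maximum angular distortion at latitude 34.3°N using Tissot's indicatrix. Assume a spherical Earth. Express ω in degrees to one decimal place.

Behrmann is a cylindrical equal-area projection with standard parallels at ±30°. Cylindrical equal-area (φ₀ = 30°): h = cos φ / cos 30° along meridians, k = cos 30° / cos φ along parallels; h·k = 1.
At 34.3°: h = 0.9539, k = 1.048; principal scales a = 1.048, b = 0.9539.
sin(ω/2) = (a − b)/(a + b) = 0.09444/2.002 = 0.04717, so ω = 2 arcsin(0.04717) ≈ 5.4°.

5.4°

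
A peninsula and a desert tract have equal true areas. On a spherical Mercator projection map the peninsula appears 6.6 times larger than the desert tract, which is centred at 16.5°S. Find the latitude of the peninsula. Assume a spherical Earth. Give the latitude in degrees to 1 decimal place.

For equal true areas on Mercator, apparent areas scale as sec²φ, so the ratio is cos²φ₂ / cos²φ₁.
cos²φ₂ / cos²φ₁ = 6.6  ⇒  cos φ₁ = cos 16.5° / √6.6 = 0.9588/2.569 = 0.3732.
φ₁ = arccos(0.3732) ≈ 68.1°.

68.1°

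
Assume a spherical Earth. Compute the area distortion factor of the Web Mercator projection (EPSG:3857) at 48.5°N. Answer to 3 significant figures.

The Mercator projection is conformal; its linear scale factor is the same in every direction and equals sec φ = 1/cos φ.
Areal scale = k² = sec²φ = 1/cos²(48.5°) = 1/0.6626² = 2.278.

2.28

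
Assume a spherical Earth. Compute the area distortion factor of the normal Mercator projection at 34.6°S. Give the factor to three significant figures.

1.48

Mercator is conformal, so the point scale is isotropic: h = k = sec φ = 1/cos φ.
Areal scale = k² = sec²φ = 1/cos²(34.6°) = 1/0.8231² = 1.476.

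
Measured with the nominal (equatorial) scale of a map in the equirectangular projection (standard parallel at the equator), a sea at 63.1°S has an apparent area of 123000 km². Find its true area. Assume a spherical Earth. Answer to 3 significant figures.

55600 km²

In the plate carrée (x = Rλ, y = Rφ), meridians are true-scale (h = 1) and parallels are stretched by k = sec φ.
Areal scale = h·k = 1 × sec φ; at 63.1°, h = 1.000, k = 2.210, so h·k = 2.210.
True area = apparent / (areal scale) = 123000 / 2.210 ≈ 55600 km².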